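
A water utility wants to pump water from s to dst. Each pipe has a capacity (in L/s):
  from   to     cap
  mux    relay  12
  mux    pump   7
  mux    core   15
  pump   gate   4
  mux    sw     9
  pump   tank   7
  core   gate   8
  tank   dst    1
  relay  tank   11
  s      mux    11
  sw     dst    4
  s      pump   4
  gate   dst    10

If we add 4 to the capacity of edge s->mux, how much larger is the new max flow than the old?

0

Original max flow = 15.
Even with extra capacity on s->mux, another cut of capacity 15 remains binding.
New max flow = 15. Increase = 0.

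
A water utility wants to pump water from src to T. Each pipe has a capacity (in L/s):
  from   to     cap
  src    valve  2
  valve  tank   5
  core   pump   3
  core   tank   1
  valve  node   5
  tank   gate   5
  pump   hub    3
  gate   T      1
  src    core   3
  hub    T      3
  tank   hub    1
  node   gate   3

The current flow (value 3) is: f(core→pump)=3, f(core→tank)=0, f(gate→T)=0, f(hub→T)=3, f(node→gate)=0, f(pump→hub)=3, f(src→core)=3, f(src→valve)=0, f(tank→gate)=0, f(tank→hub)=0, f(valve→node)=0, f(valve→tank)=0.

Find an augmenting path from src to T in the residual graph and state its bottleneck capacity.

Residual along src→valve→tank→gate→T: src→valve: 2, valve→tank: 5, tank→gate: 5, gate→T: 1.
Bottleneck = min = 1.

src→valve→tank→gate→T, bottleneck 1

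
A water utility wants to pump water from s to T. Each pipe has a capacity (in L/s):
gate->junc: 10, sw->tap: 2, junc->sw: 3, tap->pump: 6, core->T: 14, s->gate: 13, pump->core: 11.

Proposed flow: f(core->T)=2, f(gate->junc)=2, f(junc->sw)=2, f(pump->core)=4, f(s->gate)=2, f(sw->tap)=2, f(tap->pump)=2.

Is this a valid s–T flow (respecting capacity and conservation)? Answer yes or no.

No

Conservation fails at pump: inflow 2 ≠ outflow 4.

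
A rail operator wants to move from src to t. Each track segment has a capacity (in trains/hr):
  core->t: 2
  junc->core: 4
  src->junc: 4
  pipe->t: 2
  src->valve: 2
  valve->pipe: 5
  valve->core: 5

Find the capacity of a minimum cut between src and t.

Max flow = 4 (via 2 augmenting paths).
In the residual at optimum, the set reachable from src is {core, junc, src}.
Cut edges: src->valve (cap 2), core->t (cap 2). Sum = 4.

4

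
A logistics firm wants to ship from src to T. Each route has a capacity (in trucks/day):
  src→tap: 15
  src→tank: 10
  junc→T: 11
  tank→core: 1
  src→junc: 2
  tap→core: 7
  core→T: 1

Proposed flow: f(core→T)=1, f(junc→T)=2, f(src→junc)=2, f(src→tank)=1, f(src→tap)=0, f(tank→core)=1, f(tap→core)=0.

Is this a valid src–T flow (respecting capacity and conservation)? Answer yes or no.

Yes

Every edge has 0 ≤ f(e) ≤ cap(e).
At each intermediate node, inflow equals outflow.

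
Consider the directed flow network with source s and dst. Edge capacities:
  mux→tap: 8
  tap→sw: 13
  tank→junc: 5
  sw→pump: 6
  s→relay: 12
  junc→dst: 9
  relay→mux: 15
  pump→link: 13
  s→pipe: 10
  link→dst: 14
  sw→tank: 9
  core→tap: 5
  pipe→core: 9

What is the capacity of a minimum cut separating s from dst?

Max flow = 11 (via 2 augmenting paths).
In the residual at optimum, the set reachable from s is {core, mux, pipe, relay, s, sw, tank, tap}.
Cut edges: tank→junc (cap 5), sw→pump (cap 6). Sum = 11.

11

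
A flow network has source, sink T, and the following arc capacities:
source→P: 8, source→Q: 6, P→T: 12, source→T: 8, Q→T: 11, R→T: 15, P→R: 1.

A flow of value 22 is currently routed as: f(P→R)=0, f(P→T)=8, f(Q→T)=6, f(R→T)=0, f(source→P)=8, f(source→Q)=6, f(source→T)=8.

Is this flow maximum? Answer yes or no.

Residual reachable from source: {source}; T is not reachable.
Saturated cut: source→P, source→Q, source→T with total capacity 22 = current flow value. Flow is maximum.

Yes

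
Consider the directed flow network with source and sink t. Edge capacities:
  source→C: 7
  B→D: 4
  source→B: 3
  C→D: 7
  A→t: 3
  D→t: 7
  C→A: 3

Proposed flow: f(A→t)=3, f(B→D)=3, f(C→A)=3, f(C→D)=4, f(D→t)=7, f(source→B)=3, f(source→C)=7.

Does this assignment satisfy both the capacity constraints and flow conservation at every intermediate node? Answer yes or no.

Every edge has 0 ≤ f(e) ≤ cap(e).
At each intermediate node, inflow equals outflow.

Yes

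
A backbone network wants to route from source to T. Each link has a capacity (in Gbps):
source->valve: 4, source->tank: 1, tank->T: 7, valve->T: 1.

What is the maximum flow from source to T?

Augment source->tank->T: bottleneck 1. Total 1.
Augment source->valve->T: bottleneck 1. Total 2.
No augmenting path remains in the residual graph.

2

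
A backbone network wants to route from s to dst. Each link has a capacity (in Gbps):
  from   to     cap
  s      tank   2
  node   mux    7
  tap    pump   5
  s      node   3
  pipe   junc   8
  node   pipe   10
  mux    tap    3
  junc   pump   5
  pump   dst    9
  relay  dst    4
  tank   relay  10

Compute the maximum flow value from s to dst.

5

Augment s->tank->relay->dst: bottleneck 2. Total 2.
Augment s->node->pipe->junc->pump->dst: bottleneck 3. Total 5.
No augmenting path remains in the residual graph.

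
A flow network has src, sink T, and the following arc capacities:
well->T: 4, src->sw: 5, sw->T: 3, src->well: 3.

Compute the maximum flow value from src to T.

6

Augment src->sw->T: bottleneck 3. Total 3.
Augment src->well->T: bottleneck 3. Total 6.
No augmenting path remains in the residual graph.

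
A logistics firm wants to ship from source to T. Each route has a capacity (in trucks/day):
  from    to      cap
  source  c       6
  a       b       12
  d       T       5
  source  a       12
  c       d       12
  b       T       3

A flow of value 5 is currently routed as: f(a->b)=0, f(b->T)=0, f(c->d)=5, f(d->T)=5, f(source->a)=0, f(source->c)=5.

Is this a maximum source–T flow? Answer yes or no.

Residual path source->a->b->T has bottleneck 3 > 0.
Pushing 3 along it raises the flow to 8, so the given flow is not maximum.

No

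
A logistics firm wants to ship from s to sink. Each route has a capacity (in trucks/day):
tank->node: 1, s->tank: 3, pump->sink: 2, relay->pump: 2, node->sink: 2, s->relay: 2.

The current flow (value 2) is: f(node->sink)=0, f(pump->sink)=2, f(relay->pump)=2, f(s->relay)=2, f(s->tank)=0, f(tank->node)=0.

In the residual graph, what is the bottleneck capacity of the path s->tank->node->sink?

1

Residual capacities along the path: s->tank: 3, tank->node: 1, node->sink: 2.
Minimum is 1.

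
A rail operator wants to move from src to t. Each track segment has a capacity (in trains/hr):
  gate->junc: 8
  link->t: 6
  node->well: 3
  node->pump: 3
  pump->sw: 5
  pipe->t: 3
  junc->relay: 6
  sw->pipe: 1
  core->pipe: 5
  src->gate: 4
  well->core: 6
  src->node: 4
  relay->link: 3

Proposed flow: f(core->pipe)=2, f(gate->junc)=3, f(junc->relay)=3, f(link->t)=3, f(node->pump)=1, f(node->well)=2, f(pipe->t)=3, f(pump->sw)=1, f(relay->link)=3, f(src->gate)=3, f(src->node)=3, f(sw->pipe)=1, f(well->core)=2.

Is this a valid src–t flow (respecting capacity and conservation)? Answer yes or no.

Yes

Every edge has 0 ≤ f(e) ≤ cap(e).
At each intermediate node, inflow equals outflow.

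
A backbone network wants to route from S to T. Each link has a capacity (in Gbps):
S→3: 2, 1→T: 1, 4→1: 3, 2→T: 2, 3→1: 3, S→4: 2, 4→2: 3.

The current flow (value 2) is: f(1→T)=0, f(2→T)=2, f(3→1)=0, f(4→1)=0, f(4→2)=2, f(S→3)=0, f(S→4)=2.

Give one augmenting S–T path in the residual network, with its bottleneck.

S→3→1→T, bottleneck 1

Residual along S→3→1→T: S→3: 2, 3→1: 3, 1→T: 1.
Bottleneck = min = 1.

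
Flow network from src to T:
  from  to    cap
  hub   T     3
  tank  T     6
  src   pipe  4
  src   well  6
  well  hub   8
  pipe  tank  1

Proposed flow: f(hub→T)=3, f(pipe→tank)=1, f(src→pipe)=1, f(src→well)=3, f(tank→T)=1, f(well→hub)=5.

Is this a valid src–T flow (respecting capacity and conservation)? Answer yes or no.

Conservation fails at well: inflow 3 ≠ outflow 5.

No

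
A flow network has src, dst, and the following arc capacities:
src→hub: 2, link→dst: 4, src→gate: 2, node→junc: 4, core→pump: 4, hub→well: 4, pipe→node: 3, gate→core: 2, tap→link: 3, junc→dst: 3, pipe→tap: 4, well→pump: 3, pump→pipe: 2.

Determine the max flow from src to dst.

Augment src→hub→well→pump→pipe→tap→link→dst: bottleneck 2. Total 2.
No augmenting path remains in the residual graph.

2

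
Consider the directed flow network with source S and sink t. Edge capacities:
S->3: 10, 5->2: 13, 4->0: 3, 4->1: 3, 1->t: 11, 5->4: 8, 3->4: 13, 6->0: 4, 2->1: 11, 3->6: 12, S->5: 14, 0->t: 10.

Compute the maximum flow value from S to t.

Augment S->5->2->1->t: bottleneck 11. Total 11.
Augment S->5->4->0->t: bottleneck 3. Total 14.
Augment S->3->6->0->t: bottleneck 4. Total 18.
No augmenting path remains in the residual graph.

18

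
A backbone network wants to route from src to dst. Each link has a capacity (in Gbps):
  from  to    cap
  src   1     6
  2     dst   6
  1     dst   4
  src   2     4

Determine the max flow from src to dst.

8

Augment src→2→dst: bottleneck 4. Total 4.
Augment src→1→dst: bottleneck 4. Total 8.
No augmenting path remains in the residual graph.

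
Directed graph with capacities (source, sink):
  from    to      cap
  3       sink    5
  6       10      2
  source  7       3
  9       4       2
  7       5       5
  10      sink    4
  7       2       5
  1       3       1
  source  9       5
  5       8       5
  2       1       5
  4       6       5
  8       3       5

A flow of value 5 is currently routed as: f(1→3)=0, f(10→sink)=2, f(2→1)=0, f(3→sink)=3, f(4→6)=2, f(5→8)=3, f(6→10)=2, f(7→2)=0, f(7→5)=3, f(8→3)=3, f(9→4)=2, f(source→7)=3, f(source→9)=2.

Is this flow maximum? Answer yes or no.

Residual reachable from source: {9, source}; sink is not reachable.
Saturated cut: 9→4, source→7 with total capacity 5 = current flow value. Flow is maximum.

Yes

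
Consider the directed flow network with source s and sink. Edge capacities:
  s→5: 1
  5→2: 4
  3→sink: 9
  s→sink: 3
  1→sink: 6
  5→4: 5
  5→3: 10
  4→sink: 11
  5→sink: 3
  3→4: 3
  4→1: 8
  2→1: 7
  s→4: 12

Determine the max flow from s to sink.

Augment s→sink: bottleneck 3. Total 3.
Augment s→5→sink: bottleneck 1. Total 4.
Augment s→4→sink: bottleneck 11. Total 15.
Augment s→4→1→sink: bottleneck 1. Total 16.
No augmenting path remains in the residual graph.

16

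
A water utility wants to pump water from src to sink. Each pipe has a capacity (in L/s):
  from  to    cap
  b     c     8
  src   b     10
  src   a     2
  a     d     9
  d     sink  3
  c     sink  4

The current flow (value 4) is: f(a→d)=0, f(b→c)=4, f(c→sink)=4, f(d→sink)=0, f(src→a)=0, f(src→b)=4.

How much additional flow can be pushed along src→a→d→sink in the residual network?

Residual capacities along the path: src→a: 2, a→d: 9, d→sink: 3.
Minimum is 2.

2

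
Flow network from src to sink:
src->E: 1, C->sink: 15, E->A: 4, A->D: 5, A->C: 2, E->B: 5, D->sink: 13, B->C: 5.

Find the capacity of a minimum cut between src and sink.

Max flow = 1 (via 1 augmenting path).
In the residual at optimum, the set reachable from src is {src}.
Cut edges: src->E (cap 1). Sum = 1.

1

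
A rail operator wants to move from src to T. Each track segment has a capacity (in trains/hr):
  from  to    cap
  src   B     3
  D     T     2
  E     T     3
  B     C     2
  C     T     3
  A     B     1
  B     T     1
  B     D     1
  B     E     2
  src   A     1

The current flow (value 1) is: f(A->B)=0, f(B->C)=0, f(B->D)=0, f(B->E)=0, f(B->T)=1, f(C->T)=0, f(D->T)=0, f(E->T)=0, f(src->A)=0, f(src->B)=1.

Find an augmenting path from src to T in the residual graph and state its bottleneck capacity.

src->B->C->T, bottleneck 2

Residual along src->B->C->T: src->B: 2, B->C: 2, C->T: 3.
Bottleneck = min = 2.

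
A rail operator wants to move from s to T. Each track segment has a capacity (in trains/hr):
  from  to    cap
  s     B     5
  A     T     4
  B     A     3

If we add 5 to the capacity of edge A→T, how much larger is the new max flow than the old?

0

Original max flow = 3.
Edge A→T does not cross the min cut (source side {B, s}), so extra capacity there cannot help.
New max flow = 3. Increase = 0.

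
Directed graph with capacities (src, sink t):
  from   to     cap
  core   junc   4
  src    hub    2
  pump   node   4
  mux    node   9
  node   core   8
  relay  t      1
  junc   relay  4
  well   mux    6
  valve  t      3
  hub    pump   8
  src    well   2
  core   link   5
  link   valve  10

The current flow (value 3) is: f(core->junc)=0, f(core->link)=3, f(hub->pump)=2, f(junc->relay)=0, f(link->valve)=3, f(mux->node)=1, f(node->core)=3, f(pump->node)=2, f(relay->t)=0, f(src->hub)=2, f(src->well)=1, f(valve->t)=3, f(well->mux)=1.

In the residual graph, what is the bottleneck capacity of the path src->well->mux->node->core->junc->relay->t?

1

Residual capacities along the path: src->well: 1, well->mux: 5, mux->node: 8, node->core: 5, core->junc: 4, junc->relay: 4, relay->t: 1.
Minimum is 1.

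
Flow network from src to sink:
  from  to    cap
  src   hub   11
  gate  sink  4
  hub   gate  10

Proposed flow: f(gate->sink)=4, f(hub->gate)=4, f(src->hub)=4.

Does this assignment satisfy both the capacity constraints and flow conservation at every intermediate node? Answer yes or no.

Every edge has 0 ≤ f(e) ≤ cap(e).
At each intermediate node, inflow equals outflow.

Yes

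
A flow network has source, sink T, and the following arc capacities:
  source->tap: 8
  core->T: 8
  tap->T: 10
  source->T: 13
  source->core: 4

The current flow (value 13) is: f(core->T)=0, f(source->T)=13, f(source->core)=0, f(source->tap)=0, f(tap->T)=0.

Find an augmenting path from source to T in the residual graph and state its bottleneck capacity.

source->tap->T, bottleneck 8

Residual along source->tap->T: source->tap: 8, tap->T: 10.
Bottleneck = min = 8.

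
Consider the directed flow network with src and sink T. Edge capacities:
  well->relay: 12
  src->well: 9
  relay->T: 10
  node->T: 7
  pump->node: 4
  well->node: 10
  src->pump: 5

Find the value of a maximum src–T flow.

Augment src->pump->node->T: bottleneck 4. Total 4.
Augment src->well->node->T: bottleneck 3. Total 7.
Augment src->well->relay->T: bottleneck 6. Total 13.
No augmenting path remains in the residual graph.

13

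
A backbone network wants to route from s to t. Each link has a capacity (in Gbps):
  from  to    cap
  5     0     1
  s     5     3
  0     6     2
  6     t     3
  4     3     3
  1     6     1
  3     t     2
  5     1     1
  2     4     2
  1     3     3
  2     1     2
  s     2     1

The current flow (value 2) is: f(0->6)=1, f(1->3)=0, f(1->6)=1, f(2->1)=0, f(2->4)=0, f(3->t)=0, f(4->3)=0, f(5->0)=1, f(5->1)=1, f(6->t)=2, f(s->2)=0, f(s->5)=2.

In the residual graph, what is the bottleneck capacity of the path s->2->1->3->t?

1

Residual capacities along the path: s->2: 1, 2->1: 2, 1->3: 3, 3->t: 2.
Minimum is 1.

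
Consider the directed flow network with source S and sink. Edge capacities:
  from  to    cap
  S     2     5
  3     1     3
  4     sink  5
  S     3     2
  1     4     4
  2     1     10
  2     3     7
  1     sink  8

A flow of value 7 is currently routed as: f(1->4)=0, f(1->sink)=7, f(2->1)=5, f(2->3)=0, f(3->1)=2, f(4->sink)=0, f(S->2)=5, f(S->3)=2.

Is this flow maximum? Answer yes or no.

Residual reachable from S: {S}; sink is not reachable.
Saturated cut: S->2, S->3 with total capacity 7 = current flow value. Flow is maximum.

Yes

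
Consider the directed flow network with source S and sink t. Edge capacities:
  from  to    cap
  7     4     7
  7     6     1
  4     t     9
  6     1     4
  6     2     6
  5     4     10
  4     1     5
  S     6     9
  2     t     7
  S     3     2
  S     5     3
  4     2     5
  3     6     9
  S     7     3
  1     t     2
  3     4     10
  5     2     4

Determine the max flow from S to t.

16

Augment S->7->4->t: bottleneck 3. Total 3.
Augment S->5->4->t: bottleneck 3. Total 6.
Augment S->3->4->t: bottleneck 2. Total 8.
Augment S->6->2->t: bottleneck 6. Total 14.
Augment S->6->1->t: bottleneck 2. Total 16.
No augmenting path remains in the residual graph.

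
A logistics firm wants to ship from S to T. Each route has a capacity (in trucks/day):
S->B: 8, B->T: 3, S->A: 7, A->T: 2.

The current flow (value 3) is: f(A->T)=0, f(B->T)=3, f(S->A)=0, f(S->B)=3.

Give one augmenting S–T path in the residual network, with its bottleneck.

S->A->T, bottleneck 2

Residual along S->A->T: S->A: 7, A->T: 2.
Bottleneck = min = 2.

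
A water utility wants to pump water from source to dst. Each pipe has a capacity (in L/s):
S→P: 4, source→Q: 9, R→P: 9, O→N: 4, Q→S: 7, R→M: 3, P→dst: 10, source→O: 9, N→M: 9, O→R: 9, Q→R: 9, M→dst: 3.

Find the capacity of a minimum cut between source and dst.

13

Max flow = 13 (via 4 augmenting paths).
In the residual at optimum, the set reachable from source is {M, N, O, P, Q, R, S, source}.
Cut edges: P→dst (cap 10), M→dst (cap 3). Sum = 13.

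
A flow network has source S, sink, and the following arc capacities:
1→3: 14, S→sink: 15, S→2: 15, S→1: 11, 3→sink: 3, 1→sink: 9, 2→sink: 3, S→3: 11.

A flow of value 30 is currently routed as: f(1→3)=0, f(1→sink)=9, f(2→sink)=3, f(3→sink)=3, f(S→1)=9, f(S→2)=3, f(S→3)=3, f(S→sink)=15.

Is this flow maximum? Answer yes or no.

Yes

Residual reachable from S: {1, 2, 3, S}; sink is not reachable.
Saturated cut: S→sink, 2→sink, 1→sink, 3→sink with total capacity 30 = current flow value. Flow is maximum.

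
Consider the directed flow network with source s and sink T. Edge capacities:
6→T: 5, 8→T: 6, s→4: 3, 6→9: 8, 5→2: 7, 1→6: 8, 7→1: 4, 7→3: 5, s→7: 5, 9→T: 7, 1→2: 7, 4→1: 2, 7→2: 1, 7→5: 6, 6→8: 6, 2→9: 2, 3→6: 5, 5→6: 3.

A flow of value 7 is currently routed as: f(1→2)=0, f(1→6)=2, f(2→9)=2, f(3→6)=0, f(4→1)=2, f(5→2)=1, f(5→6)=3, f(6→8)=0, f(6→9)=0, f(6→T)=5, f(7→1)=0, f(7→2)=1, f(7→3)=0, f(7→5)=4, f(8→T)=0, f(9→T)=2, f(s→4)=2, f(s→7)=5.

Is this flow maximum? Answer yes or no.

Yes

Residual reachable from s: {4, s}; T is not reachable.
Saturated cut: s→7, 4→1 with total capacity 7 = current flow value. Flow is maximum.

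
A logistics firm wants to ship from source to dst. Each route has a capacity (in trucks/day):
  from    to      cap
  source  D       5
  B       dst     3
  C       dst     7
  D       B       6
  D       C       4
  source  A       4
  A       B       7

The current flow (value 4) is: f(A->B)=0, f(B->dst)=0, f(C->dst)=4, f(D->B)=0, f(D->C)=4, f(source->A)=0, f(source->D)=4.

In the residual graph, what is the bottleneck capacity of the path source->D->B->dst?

Residual capacities along the path: source->D: 1, D->B: 6, B->dst: 3.
Minimum is 1.

1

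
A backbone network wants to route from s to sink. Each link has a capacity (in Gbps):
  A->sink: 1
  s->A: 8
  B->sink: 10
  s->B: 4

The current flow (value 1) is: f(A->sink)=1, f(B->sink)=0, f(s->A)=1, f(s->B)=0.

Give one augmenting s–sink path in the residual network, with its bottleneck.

s->B->sink, bottleneck 4

Residual along s->B->sink: s->B: 4, B->sink: 10.
Bottleneck = min = 4.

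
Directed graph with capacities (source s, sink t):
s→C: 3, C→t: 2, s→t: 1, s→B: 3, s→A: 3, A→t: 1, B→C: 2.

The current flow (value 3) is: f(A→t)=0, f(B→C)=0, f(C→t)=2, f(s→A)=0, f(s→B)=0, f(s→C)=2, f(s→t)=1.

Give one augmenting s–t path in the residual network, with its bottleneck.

s→A→t, bottleneck 1

Residual along s→A→t: s→A: 3, A→t: 1.
Bottleneck = min = 1.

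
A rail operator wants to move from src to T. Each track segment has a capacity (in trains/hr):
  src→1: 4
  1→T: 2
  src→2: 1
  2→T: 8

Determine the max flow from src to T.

3

Augment src→2→T: bottleneck 1. Total 1.
Augment src→1→T: bottleneck 2. Total 3.
No augmenting path remains in the residual graph.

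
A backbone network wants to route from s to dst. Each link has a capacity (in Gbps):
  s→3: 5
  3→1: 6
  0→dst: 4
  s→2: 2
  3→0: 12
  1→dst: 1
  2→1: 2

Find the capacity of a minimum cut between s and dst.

5

Max flow = 5 (via 2 augmenting paths).
In the residual at optimum, the set reachable from s is {0, 1, 2, 3, s}.
Cut edges: 1→dst (cap 1), 0→dst (cap 4). Sum = 5.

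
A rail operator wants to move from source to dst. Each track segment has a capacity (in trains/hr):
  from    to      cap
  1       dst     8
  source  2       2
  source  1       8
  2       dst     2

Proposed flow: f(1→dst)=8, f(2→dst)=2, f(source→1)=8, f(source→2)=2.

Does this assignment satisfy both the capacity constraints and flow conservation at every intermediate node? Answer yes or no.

Yes

Every edge has 0 ≤ f(e) ≤ cap(e).
At each intermediate node, inflow equals outflow.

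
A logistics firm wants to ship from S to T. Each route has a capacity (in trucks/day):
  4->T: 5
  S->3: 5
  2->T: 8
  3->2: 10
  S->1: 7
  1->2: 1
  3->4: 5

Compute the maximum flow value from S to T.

6

Augment S->1->2->T: bottleneck 1. Total 1.
Augment S->3->2->T: bottleneck 5. Total 6.
No augmenting path remains in the residual graph.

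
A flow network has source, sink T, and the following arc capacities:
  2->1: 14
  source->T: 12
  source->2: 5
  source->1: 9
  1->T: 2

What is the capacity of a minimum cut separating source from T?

14

Max flow = 14 (via 2 augmenting paths).
In the residual at optimum, the set reachable from source is {1, 2, source}.
Cut edges: source->T (cap 12), 1->T (cap 2). Sum = 14.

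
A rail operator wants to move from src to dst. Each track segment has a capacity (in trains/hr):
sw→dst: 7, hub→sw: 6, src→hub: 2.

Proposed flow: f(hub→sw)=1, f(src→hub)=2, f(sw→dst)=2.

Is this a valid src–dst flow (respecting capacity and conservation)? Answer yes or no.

Conservation fails at hub: inflow 2 ≠ outflow 1.

No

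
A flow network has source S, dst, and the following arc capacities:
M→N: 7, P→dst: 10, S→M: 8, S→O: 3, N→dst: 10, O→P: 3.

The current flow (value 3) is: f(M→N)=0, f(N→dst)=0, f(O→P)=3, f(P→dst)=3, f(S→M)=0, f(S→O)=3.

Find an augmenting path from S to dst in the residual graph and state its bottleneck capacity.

Residual along S→M→N→dst: S→M: 8, M→N: 7, N→dst: 10.
Bottleneck = min = 7.

S→M→N→dst, bottleneck 7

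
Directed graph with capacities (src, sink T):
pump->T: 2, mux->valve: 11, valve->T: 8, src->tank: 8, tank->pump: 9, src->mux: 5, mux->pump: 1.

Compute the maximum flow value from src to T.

7

Augment src->tank->pump->T: bottleneck 2. Total 2.
Augment src->mux->valve->T: bottleneck 5. Total 7.
No augmenting path remains in the residual graph.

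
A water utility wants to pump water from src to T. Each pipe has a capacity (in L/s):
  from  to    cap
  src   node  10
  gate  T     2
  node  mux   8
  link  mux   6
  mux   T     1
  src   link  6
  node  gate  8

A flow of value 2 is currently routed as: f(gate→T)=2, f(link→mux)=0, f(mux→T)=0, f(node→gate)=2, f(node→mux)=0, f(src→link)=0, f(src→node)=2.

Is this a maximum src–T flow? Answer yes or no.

Residual path src→node→mux→T has bottleneck 1 > 0.
Pushing 1 along it raises the flow to 3, so the given flow is not maximum.

No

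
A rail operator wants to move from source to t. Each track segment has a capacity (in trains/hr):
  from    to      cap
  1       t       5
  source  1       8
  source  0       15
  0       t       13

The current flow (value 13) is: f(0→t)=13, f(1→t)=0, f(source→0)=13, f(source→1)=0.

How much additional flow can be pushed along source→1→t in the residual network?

Residual capacities along the path: source→1: 8, 1→t: 5.
Minimum is 5.

5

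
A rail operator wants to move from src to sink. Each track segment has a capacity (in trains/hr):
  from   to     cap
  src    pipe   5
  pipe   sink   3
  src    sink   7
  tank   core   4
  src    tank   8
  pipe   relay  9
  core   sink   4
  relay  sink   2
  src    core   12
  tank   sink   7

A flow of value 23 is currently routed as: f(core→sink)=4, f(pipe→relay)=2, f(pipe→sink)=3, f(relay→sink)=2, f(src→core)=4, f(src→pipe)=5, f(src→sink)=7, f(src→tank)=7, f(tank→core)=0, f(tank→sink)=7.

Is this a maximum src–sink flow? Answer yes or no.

Yes

Residual reachable from src: {core, src, tank}; sink is not reachable.
Saturated cut: src→pipe, src→sink, tank→sink, core→sink with total capacity 23 = current flow value. Flow is maximum.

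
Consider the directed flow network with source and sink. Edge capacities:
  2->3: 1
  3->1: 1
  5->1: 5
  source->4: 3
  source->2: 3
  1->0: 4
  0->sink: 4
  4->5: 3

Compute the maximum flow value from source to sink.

Augment source->2->3->1->0->sink: bottleneck 1. Total 1.
Augment source->4->5->1->0->sink: bottleneck 3. Total 4.
No augmenting path remains in the residual graph.

4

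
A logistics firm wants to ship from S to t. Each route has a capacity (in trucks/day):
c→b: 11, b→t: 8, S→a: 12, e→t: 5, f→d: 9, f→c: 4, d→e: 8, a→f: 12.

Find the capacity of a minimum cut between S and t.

9

Max flow = 9 (via 2 augmenting paths).
In the residual at optimum, the set reachable from S is {S, a, d, e, f}.
Cut edges: f→c (cap 4), e→t (cap 5). Sum = 9.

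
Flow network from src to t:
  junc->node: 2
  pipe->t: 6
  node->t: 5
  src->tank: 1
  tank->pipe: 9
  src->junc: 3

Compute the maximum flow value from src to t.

Augment src->junc->node->t: bottleneck 2. Total 2.
Augment src->tank->pipe->t: bottleneck 1. Total 3.
No augmenting path remains in the residual graph.

3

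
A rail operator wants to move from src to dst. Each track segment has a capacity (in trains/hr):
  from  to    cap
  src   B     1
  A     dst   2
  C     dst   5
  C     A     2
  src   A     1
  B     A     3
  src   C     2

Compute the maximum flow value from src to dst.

Augment src->C->dst: bottleneck 2. Total 2.
Augment src->A->dst: bottleneck 1. Total 3.
Augment src->B->A->dst: bottleneck 1. Total 4.
No augmenting path remains in the residual graph.

4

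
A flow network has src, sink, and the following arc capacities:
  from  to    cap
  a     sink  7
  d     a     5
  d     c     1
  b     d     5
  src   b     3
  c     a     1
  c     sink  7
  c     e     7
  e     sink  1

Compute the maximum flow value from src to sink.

Augment src->b->d->c->sink: bottleneck 1. Total 1.
Augment src->b->d->a->sink: bottleneck 2. Total 3.
No augmenting path remains in the residual graph.

3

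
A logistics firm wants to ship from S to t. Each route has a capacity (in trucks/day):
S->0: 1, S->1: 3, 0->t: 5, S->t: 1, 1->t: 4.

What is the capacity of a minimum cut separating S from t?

Max flow = 5 (via 3 augmenting paths).
In the residual at optimum, the set reachable from S is {S}.
Cut edges: S->1 (cap 3), S->0 (cap 1), S->t (cap 1). Sum = 5.

5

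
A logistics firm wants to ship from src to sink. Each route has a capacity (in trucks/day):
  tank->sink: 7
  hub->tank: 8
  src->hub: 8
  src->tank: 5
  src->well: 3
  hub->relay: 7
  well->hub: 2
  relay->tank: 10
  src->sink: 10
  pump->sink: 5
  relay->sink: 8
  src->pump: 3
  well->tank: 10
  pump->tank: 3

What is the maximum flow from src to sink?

Augment src->sink: bottleneck 10. Total 10.
Augment src->pump->sink: bottleneck 3. Total 13.
Augment src->tank->sink: bottleneck 5. Total 18.
Augment src->well->tank->sink: bottleneck 2. Total 20.
Augment src->hub->relay->sink: bottleneck 7. Total 27.
No augmenting path remains in the residual graph.

27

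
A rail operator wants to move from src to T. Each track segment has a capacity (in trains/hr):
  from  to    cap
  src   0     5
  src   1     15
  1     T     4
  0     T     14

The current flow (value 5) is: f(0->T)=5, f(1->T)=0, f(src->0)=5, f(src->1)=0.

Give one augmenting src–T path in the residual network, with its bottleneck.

Residual along src->1->T: src->1: 15, 1->T: 4.
Bottleneck = min = 4.

src->1->T, bottleneck 4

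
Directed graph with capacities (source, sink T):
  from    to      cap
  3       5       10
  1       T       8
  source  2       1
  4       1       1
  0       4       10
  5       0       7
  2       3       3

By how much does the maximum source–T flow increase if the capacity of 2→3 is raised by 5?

0

Original max flow = 1.
Edge 2→3 does not cross the min cut (source side {source}), so extra capacity there cannot help.
New max flow = 1. Increase = 0.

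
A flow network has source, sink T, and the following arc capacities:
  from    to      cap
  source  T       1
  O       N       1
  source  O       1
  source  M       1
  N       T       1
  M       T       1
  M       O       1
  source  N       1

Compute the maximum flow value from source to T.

Augment source→T: bottleneck 1. Total 1.
Augment source→M→T: bottleneck 1. Total 2.
Augment source→N→T: bottleneck 1. Total 3.
No augmenting path remains in the residual graph.

3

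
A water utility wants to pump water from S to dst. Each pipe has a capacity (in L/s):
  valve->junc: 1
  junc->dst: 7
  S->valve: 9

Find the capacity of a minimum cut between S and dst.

Max flow = 1 (via 1 augmenting path).
In the residual at optimum, the set reachable from S is {S, valve}.
Cut edges: valve->junc (cap 1). Sum = 1.

1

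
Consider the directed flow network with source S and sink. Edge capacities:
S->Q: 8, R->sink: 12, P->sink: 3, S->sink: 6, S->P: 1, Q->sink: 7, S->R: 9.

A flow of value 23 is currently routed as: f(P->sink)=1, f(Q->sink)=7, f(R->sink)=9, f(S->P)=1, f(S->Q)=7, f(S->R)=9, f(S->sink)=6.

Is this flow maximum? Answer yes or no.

Residual reachable from S: {Q, S}; sink is not reachable.
Saturated cut: S->R, S->P, S->sink, Q->sink with total capacity 23 = current flow value. Flow is maximum.

Yes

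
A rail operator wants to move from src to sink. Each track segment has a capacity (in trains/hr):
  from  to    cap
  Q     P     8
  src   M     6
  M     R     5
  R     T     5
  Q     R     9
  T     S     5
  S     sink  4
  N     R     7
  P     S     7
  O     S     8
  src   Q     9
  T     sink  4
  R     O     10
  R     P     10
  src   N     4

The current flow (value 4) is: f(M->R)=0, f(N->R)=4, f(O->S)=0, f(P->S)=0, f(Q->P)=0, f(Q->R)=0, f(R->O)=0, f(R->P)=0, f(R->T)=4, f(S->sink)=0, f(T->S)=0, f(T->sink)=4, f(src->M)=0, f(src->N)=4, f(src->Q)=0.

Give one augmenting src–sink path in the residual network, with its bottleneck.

src->Q->P->S->sink, bottleneck 4

Residual along src->Q->P->S->sink: src->Q: 9, Q->P: 8, P->S: 7, S->sink: 4.
Bottleneck = min = 4.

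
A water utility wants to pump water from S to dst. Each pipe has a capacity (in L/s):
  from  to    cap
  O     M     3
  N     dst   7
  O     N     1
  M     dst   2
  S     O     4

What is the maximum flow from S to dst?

3

Augment S→O→N→dst: bottleneck 1. Total 1.
Augment S→O→M→dst: bottleneck 2. Total 3.
No augmenting path remains in the residual graph.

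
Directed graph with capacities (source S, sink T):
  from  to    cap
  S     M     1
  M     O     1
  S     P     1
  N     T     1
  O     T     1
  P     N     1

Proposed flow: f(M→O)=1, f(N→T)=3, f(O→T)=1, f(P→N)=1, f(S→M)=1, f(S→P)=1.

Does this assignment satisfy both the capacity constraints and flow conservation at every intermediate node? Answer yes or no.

No

Capacity violated on N→T: flow 3 > capacity 1.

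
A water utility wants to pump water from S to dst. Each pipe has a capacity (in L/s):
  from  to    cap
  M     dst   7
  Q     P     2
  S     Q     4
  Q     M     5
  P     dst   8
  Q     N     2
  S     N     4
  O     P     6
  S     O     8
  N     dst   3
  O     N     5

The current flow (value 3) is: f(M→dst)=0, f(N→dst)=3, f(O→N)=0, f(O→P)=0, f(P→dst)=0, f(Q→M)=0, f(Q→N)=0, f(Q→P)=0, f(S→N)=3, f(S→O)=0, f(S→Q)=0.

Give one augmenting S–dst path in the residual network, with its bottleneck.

Residual along S→Q→M→dst: S→Q: 4, Q→M: 5, M→dst: 7.
Bottleneck = min = 4.

S→Q→M→dst, bottleneck 4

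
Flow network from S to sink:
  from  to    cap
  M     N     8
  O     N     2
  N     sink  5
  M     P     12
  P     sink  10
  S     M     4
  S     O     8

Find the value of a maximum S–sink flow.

Augment S->M->P->sink: bottleneck 4. Total 4.
Augment S->O->N->sink: bottleneck 2. Total 6.
No augmenting path remains in the residual graph.

6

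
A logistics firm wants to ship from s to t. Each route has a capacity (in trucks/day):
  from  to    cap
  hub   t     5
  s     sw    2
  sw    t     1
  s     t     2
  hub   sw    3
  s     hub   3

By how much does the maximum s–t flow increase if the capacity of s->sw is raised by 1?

0

Original max flow = 6.
Edge s->sw does not cross the min cut (source side {s, sw}), so extra capacity there cannot help.
New max flow = 6. Increase = 0.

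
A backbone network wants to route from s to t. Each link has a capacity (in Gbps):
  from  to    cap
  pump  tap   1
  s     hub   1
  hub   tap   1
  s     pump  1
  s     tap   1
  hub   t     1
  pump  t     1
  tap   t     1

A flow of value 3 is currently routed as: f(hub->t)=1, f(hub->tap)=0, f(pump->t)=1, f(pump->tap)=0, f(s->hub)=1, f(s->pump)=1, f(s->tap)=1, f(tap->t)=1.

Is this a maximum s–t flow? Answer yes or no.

Residual reachable from s: {s}; t is not reachable.
Saturated cut: s->pump, s->hub, s->tap with total capacity 3 = current flow value. Flow is maximum.

Yes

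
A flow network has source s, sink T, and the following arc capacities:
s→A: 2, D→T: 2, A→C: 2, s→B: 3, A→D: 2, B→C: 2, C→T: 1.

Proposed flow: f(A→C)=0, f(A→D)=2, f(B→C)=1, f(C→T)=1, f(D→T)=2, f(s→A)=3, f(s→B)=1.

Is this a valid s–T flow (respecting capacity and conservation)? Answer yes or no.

Capacity violated on s→A: flow 3 > capacity 2.

No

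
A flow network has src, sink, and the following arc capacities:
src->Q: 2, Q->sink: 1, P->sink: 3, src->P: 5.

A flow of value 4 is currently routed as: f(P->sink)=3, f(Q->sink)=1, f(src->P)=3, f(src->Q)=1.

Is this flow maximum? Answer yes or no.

Residual reachable from src: {P, Q, src}; sink is not reachable.
Saturated cut: Q->sink, P->sink with total capacity 4 = current flow value. Flow is maximum.

Yes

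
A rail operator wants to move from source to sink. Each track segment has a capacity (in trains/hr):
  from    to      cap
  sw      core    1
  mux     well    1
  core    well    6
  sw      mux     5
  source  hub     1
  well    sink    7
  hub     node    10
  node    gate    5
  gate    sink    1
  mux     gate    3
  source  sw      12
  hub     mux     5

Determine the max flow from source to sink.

3

Augment source->sw->core->well->sink: bottleneck 1. Total 1.
Augment source->sw->mux->well->sink: bottleneck 1. Total 2.
Augment source->sw->mux->gate->sink: bottleneck 1. Total 3.
No augmenting path remains in the residual graph.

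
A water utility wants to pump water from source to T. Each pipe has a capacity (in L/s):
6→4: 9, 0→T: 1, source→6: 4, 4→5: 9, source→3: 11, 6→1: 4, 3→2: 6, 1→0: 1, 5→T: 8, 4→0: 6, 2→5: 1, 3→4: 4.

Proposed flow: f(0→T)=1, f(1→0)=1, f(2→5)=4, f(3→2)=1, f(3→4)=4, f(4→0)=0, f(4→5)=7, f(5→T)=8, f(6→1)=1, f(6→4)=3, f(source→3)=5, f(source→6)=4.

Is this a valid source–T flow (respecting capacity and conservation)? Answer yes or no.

Capacity violated on 2→5: flow 4 > capacity 1.

No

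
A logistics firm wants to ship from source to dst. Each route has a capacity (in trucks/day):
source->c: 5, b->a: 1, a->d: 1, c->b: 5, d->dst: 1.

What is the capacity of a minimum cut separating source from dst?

1

Max flow = 1 (via 1 augmenting path).
In the residual at optimum, the set reachable from source is {b, c, source}.
Cut edges: b->a (cap 1). Sum = 1.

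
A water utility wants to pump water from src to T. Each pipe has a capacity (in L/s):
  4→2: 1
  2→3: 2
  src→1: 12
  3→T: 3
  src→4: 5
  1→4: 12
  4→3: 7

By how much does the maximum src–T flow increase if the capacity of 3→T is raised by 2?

2

Original max flow = 3.
After raising cap(3→T), augmenting paths through that edge carry 2 more units.
New max flow = 5. Increase = 2.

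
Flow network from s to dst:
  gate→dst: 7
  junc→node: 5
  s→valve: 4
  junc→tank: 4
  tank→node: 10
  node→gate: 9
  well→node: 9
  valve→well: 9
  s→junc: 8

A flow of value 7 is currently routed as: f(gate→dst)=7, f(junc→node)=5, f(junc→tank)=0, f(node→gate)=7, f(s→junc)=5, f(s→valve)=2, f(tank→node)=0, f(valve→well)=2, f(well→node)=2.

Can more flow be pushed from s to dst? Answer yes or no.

No

Residual reachable from s: {gate, junc, node, s, tank, valve, well}; dst is not reachable.
Saturated cut: gate→dst with total capacity 7 = current flow value. Flow is maximum.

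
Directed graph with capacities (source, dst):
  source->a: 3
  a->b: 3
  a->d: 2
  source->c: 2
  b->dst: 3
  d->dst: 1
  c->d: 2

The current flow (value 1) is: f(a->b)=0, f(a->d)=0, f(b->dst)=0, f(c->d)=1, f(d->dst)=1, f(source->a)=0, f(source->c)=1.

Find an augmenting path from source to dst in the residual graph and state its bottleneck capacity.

Residual along source->a->b->dst: source->a: 3, a->b: 3, b->dst: 3.
Bottleneck = min = 3.

source->a->b->dst, bottleneck 3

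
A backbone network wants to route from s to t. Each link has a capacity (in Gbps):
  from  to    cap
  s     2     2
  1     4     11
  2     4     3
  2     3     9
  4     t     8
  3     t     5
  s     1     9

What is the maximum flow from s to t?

Augment s→1→4→t: bottleneck 8. Total 8.
Augment s→2→3→t: bottleneck 2. Total 10.
No augmenting path remains in the residual graph.

10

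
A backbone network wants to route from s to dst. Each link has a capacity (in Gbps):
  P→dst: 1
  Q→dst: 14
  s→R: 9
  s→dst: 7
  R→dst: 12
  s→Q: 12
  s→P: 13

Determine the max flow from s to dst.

Augment s→dst: bottleneck 7. Total 7.
Augment s→Q→dst: bottleneck 12. Total 19.
Augment s→R→dst: bottleneck 9. Total 28.
Augment s→P→dst: bottleneck 1. Total 29.
No augmenting path remains in the residual graph.

29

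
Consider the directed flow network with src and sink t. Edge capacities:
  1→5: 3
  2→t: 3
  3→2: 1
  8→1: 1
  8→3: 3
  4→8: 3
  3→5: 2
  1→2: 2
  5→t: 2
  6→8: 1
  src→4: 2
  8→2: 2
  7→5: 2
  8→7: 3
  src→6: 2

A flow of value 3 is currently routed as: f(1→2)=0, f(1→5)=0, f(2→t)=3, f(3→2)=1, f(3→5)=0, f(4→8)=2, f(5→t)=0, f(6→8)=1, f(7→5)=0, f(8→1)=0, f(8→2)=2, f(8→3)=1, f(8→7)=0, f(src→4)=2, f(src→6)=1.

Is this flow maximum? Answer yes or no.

Yes

Residual reachable from src: {6, src}; t is not reachable.
Saturated cut: src→4, 6→8 with total capacity 3 = current flow value. Flow is maximum.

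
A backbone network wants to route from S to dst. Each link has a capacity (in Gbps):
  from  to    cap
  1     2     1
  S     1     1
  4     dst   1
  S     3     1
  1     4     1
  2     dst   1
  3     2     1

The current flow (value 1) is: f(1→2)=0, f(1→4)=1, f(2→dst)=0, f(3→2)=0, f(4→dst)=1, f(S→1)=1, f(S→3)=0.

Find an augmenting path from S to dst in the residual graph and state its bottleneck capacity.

Residual along S→3→2→dst: S→3: 1, 3→2: 1, 2→dst: 1.
Bottleneck = min = 1.

S→3→2→dst, bottleneck 1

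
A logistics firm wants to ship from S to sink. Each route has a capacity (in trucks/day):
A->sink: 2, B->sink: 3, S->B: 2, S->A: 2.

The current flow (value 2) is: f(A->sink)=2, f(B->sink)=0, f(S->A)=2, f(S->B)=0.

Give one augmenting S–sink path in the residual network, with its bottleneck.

S->B->sink, bottleneck 2

Residual along S->B->sink: S->B: 2, B->sink: 3.
Bottleneck = min = 2.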